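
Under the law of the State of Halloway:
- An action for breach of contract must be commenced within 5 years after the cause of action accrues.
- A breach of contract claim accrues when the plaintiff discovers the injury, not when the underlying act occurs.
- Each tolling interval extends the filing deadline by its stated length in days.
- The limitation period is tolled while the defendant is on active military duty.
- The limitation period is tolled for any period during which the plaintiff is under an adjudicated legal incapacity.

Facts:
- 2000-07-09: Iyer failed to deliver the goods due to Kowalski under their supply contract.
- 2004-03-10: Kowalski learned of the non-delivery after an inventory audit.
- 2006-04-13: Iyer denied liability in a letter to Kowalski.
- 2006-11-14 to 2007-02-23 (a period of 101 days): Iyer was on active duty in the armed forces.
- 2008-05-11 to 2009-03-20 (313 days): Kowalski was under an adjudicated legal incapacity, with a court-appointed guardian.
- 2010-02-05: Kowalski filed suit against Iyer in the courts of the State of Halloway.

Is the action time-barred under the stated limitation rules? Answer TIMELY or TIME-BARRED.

Under the discovery rule, the claim accrued on 2004-03-10, when Kowalski discovered the injury — not on the 2000-07-09 date of the underlying act.
The untolled deadline — 5 years after 2004-03-10 — is 2009-03-10.
The period was tolled for 101 days by the defendant's active military service (2006-11-14 to 2007-02-23), pushing the deadline to 2009-06-19.
The period was tolled for 313 days by the plaintiff's legal incapacity (2008-05-11 to 2009-03-20), pushing the deadline to 2010-04-28.
None of the other events listed affects the running of the period under the stated rules.
The 2010-02-05 filing precedes the 2010-04-28 deadline; the claim is timely.

TIMELY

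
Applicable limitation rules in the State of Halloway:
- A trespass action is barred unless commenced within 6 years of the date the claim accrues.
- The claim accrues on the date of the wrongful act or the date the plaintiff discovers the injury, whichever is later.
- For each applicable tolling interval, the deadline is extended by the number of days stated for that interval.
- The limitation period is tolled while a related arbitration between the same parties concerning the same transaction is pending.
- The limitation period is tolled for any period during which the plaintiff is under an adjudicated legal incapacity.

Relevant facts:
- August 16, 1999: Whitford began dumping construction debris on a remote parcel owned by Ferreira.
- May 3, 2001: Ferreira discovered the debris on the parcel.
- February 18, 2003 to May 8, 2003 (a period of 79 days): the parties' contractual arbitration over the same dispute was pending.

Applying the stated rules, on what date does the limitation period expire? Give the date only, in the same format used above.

Taking the later of the act (August 16, 1999) and discovery (May 3, 2001), the claim accrued on May 3, 2001.
The untolled deadline — 6 years after May 3, 2001 — is May 3, 2007.
The period was tolled for 79 days by the pending related arbitration (February 18, 2003 to May 8, 2003), pushing the deadline to July 21, 2007.

July 21, 2007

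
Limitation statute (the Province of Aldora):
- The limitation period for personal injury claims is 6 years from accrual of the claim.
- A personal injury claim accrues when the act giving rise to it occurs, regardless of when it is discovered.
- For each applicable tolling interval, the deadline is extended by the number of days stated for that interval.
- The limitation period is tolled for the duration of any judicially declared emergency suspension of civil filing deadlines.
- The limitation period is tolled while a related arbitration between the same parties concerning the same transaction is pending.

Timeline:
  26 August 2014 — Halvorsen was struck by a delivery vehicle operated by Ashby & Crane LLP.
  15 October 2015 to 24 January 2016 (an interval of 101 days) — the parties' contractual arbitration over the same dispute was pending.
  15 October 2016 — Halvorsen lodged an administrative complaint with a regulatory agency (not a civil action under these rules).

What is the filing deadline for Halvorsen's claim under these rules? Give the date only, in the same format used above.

5 December 2020

The claim accrued on 26 August 2014, when the wrongful act occurred.
6 years from 26 August 2014 is 26 August 2020.
Because the pending related arbitration ran from 15 October 2015 to 24 January 2016, the deadline is extended by 101 days to 5 December 2020.
Nothing else in the chronology tolls or restarts the period.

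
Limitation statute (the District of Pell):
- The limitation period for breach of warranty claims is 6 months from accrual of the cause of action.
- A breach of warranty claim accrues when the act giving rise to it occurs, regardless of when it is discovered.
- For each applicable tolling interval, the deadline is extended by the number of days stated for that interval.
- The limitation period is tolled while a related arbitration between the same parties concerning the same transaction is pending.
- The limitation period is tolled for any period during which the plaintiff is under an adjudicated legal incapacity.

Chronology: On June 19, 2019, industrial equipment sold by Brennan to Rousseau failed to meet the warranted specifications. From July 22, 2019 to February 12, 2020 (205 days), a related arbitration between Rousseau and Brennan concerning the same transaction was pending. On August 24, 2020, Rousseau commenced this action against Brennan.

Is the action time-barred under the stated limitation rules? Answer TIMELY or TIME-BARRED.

TIME-BARRED

The cause of action accrued on June 19, 2019, the date of the act.
6 months from June 19, 2019 is December 19, 2019.
The pending related arbitration from July 22, 2019 to February 12, 2020 tolled the period for 205 days, extending the deadline to July 11, 2020.
Rousseau filed on August 24, 2020, after the July 11, 2020 deadline, so the action is time-barred.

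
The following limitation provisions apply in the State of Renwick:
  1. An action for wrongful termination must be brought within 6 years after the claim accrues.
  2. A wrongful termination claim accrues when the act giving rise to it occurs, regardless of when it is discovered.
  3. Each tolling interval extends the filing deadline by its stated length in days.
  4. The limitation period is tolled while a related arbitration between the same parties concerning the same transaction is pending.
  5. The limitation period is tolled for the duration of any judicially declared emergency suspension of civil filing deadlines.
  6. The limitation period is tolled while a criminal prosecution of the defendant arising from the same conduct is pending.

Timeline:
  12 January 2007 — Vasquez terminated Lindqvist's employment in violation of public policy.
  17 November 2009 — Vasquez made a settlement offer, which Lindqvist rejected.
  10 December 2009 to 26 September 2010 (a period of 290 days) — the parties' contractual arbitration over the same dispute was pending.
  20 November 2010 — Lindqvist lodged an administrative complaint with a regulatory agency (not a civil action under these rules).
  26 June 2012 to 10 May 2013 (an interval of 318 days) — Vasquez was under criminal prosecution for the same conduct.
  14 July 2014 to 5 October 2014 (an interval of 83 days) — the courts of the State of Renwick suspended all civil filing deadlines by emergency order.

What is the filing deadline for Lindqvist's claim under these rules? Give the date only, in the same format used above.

The limitation period began to run on 12 January 2007.
The untolled deadline — 6 years after 12 January 2007 — is 12 January 2013.
Because the pending related arbitration ran from 10 December 2009 to 26 September 2010, the deadline is extended by 290 days to 29 October 2013.
The period was tolled for 318 days by the pending criminal prosecution (26 June 2012 to 10 May 2013), pushing the deadline to 12 September 2014.
The emergency suspension of filing deadlines from 14 July 2014 to 5 October 2014 tolled the period for 83 days, extending the deadline to 4 December 2014.
The other events in the timeline have no effect on the limitation period under the stated rules.

4 December 2014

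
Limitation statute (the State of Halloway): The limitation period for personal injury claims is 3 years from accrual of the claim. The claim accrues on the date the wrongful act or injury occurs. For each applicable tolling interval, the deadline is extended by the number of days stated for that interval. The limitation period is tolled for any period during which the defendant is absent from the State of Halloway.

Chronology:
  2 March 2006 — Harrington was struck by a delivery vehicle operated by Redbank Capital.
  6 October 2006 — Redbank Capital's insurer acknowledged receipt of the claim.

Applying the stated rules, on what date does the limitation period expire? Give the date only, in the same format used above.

The claim accrued on 2 March 2006, when the wrongful act occurred.
3 years from 2 March 2006 is 2 March 2009.
None of the other events listed affects the running of the period under the stated rules.

2 March 2009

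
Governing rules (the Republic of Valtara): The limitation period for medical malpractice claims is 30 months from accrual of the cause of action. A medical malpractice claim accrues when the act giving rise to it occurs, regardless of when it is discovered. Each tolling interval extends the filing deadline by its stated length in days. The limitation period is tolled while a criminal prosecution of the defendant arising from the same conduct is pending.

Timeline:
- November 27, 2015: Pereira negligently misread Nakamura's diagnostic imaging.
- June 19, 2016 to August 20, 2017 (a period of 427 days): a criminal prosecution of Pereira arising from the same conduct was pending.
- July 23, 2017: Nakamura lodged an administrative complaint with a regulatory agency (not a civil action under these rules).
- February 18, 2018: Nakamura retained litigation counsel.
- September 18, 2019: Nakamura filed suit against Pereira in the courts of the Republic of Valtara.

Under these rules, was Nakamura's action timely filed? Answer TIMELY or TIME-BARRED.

The cause of action accrued on November 27, 2015, the date of the act.
30 months from November 27, 2015 is May 27, 2018.
The period was tolled for 427 days by the pending criminal prosecution (June 19, 2016 to August 20, 2017), pushing the deadline to July 28, 2019.
Nothing else in the chronology tolls or restarts the period.
The September 18, 2019 filing falls after the July 28, 2019 deadline; the claim is time-barred.

TIME-BARRED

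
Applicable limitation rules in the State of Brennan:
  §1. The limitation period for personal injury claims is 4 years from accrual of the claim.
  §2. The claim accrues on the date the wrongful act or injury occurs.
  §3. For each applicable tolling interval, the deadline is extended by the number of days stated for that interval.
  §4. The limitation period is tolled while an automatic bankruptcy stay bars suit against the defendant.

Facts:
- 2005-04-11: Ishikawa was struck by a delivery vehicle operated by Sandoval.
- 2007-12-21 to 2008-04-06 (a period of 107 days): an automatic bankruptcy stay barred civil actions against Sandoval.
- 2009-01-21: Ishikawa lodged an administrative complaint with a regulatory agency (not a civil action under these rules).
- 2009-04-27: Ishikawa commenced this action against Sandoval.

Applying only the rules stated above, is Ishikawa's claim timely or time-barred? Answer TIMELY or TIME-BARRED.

TIMELY

The claim accrued on 2005-04-11, when the wrongful act occurred.
4 years from 2005-04-11 is 2009-04-11.
Because the automatic bankruptcy stay ran from 2007-12-21 to 2008-04-06, the deadline is extended by 107 days to 2009-07-27.
None of the other events listed affects the running of the period under the stated rules.
Filing on 2009-04-27 beat the 2009-07-27 deadline — the action is timely.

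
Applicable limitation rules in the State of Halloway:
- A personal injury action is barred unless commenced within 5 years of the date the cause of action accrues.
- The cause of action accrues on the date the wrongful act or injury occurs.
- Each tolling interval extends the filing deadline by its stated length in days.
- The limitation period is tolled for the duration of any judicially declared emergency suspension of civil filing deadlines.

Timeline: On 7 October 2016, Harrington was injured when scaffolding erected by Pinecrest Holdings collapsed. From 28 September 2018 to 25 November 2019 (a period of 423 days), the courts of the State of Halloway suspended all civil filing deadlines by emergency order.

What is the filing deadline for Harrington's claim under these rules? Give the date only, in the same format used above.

4 December 2022

The limitation period began to run on 7 October 2016.
The untolled deadline — 5 years after 7 October 2016 — is 7 October 2021.
The emergency suspension of filing deadlines from 28 September 2018 to 25 November 2019 tolled the period for 423 days, extending the deadline to 4 December 2022.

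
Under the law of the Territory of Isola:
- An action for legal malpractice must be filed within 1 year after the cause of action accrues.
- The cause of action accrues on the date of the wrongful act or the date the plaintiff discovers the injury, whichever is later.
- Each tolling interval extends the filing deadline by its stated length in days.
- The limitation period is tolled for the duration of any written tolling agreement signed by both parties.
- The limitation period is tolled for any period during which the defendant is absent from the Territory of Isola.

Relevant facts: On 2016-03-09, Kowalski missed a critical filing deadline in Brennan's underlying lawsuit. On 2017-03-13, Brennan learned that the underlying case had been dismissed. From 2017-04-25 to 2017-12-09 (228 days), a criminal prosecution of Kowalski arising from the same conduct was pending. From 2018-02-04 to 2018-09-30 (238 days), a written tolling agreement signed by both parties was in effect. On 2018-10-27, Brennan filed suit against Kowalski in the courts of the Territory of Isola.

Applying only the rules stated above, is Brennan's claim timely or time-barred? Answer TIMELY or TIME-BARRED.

Taking the later of the act (2016-03-09) and discovery (2017-03-13), the claim accrued on 2017-03-13.
The untolled deadline — 1 year after 2017-03-13 — is 2018-03-13.
The written tolling agreement from 2018-02-04 to 2018-09-30 tolled the period for 238 days, extending the deadline to 2018-11-06.
No stated provision tolls the period for a criminal prosecution, so the interval from 2017-04-25 to 2017-12-09 has no effect on the deadline.
The 2018-10-27 filing precedes the 2018-11-06 deadline; the claim is timely.

TIMELY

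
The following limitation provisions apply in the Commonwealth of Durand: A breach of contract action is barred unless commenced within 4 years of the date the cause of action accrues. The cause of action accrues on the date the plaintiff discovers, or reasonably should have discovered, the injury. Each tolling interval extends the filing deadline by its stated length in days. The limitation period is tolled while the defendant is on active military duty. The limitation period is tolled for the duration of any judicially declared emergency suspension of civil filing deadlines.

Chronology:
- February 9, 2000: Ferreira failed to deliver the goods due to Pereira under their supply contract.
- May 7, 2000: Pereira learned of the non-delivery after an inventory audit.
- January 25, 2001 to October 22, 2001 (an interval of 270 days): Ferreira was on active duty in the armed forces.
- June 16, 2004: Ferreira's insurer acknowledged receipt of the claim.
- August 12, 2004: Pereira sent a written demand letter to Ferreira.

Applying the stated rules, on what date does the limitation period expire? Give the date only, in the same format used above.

Under the discovery rule, the claim accrued on May 7, 2000, when Pereira discovered the injury — not on the February 9, 2000 date of the underlying act.
Adding the 4 years base period to May 7, 2000 gives a deadline of May 7, 2004, before any tolling.
The period was tolled for 270 days by the defendant's active military service (January 25, 2001 to October 22, 2001), pushing the deadline to February 1, 2005.
Nothing else in the chronology tolls or restarts the period.

February 1, 2005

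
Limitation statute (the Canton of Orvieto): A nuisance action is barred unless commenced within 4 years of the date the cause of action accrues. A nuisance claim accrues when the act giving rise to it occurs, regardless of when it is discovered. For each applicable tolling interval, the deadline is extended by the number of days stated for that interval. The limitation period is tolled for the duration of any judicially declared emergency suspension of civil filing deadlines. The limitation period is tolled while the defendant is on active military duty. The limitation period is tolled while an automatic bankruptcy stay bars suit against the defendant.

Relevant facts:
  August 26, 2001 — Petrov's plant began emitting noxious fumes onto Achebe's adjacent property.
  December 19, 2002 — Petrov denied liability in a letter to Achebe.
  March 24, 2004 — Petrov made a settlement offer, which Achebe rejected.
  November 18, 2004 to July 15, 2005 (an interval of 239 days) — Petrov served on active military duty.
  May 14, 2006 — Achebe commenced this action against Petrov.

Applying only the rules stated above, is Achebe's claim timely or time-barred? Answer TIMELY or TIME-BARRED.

TIME-BARRED

The claim accrued on August 26, 2001, when the wrongful act occurred.
The untolled deadline — 4 years after August 26, 2001 — is August 26, 2005.
Because the defendant's active military service ran from November 18, 2004 to July 15, 2005, the deadline is extended by 239 days to April 22, 2006.
The other events in the timeline have no effect on the limitation period under the stated rules.
Achebe filed on May 14, 2006, after the April 22, 2006 deadline, so the action is time-barred.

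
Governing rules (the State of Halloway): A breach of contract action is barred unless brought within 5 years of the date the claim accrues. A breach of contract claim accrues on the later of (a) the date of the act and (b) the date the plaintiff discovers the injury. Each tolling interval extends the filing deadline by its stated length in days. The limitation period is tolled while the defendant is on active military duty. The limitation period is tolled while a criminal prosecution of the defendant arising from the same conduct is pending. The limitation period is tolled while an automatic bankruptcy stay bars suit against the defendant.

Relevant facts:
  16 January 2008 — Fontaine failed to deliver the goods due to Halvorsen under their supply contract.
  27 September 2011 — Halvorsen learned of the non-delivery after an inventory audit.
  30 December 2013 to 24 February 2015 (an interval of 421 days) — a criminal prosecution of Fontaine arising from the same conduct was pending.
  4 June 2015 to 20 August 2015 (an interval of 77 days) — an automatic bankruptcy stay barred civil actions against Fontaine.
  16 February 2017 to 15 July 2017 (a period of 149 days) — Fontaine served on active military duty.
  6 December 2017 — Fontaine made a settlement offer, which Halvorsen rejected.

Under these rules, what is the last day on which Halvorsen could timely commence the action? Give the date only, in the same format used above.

6 July 2018

Because discovery on 27 September 2011 post-dates the 16 January 2008 act, accrual under the later-of rule falls on 27 September 2011.
Adding the 5 years base period to 27 September 2011 gives a deadline of 27 September 2016, before any tolling.
Because the pending criminal prosecution ran from 30 December 2013 to 24 February 2015, the deadline is extended by 421 days to 22 November 2017.
The period was tolled for 77 days by the automatic bankruptcy stay (4 June 2015 to 20 August 2015), pushing the deadline to 7 February 2018.
The defendant's active military service from 16 February 2017 to 15 July 2017 tolled the period for 149 days, extending the deadline to 6 July 2018.
None of the other events listed affects the running of the period under the stated rules.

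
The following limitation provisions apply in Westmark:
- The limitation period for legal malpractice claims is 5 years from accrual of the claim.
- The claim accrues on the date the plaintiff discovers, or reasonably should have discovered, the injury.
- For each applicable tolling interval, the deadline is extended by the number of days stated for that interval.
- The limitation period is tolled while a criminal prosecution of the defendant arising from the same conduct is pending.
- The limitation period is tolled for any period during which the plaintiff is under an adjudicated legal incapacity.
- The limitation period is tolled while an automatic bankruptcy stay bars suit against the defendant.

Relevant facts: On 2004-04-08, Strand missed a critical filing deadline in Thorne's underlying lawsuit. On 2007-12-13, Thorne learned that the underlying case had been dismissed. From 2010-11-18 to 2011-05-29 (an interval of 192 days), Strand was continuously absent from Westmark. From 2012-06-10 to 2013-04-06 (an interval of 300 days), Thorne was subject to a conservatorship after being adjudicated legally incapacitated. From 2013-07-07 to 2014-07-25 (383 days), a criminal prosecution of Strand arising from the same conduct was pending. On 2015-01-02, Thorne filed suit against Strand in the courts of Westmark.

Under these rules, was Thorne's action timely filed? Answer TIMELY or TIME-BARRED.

Under the discovery rule, the claim accrued on 2007-12-13, when Thorne discovered the injury — not on the 2004-04-08 date of the underlying act.
Adding the 5 years base period to 2007-12-13 gives a deadline of 2012-12-13, before any tolling.
Because the plaintiff's legal incapacity ran from 2012-06-10 to 2013-04-06, the deadline is extended by 300 days to 2013-10-09.
The period was tolled for 383 days by the pending criminal prosecution (2013-07-07 to 2014-07-25), pushing the deadline to 2014-10-27.
Although the defendant's absence ran from 2010-11-18 to 2011-05-29, the stated rules do not make that a tolling event, so it is disregarded.
Filing on 2015-01-02 missed the 2014-10-27 deadline — the action is time-barred.

TIME-BARRED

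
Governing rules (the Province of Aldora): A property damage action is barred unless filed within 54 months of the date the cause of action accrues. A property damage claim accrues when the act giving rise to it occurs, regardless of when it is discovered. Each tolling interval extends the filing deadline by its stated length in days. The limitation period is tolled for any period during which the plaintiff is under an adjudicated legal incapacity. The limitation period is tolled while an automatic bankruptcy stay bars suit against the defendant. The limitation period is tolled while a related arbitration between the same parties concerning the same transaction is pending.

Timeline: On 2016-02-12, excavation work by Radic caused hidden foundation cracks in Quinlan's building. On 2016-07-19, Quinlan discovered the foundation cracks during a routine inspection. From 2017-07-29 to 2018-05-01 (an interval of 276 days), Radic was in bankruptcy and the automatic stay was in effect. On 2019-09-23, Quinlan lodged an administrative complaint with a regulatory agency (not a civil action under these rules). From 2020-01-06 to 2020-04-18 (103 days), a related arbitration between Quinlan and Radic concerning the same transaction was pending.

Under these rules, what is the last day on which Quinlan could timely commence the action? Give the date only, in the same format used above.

2021-08-26

The claim accrued on 2016-02-12, when the wrongful act occurred; under the stated occurrence rule the 2016-07-19 discovery does not delay accrual.
The untolled deadline — 54 months after 2016-02-12 — is 2020-08-12.
The automatic bankruptcy stay from 2017-07-29 to 2018-05-01 tolled the period for 276 days, extending the deadline to 2021-05-15.
The pending related arbitration from 2020-01-06 to 2020-04-18 tolled the period for 103 days, extending the deadline to 2021-08-26.
Nothing else in the chronology tolls or restarts the period.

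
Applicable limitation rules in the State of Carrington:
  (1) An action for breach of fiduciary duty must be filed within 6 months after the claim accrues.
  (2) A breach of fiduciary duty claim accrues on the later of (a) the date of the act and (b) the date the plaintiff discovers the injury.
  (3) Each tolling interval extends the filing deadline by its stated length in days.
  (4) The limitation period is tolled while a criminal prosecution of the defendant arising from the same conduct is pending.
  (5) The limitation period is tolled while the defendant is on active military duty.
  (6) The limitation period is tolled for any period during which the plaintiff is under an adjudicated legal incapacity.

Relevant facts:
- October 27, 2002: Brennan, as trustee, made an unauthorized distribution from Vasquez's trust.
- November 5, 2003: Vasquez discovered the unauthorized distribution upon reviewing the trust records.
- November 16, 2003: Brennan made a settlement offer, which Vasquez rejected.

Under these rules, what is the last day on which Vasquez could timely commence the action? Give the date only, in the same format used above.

The claim accrued on November 5, 2003 — the later of the October 27, 2002 act and the November 5, 2003 discovery.
6 months from November 5, 2003 is May 5, 2004.
The other events in the timeline have no effect on the limitation period under the stated rules.

May 5, 2004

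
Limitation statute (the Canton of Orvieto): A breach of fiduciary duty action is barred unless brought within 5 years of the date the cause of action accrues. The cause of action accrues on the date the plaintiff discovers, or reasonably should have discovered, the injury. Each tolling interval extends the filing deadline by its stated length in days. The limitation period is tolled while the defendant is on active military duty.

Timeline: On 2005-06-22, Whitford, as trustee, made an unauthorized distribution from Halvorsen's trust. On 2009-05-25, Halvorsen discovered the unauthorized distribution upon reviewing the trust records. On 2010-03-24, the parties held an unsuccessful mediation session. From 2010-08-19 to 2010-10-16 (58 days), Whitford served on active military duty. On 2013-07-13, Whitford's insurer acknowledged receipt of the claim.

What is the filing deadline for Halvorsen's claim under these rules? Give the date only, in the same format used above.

2014-07-22

The claim did not accrue until Halvorsen discovered the injury on 2009-05-25; the 2005-06-22 act date does not start the clock under the stated rule.
5 years from 2009-05-25 is 2014-05-25.
The period was tolled for 58 days by the defendant's active military service (2010-08-19 to 2010-10-16), pushing the deadline to 2014-07-22.
The other events in the timeline have no effect on the limitation period under the stated rules.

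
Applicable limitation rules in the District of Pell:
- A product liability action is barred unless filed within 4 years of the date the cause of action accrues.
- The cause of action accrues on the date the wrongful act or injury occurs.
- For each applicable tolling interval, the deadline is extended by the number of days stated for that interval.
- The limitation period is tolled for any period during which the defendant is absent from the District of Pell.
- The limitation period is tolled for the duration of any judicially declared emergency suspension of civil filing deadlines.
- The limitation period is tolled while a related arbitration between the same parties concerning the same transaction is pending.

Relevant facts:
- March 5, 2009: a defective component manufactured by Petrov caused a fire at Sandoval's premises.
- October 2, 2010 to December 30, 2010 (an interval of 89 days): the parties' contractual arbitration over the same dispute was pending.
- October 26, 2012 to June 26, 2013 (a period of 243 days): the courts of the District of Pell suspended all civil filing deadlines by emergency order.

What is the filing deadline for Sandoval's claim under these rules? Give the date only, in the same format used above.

January 31, 2014

The claim accrued on March 5, 2009, when the wrongful act occurred.
4 years from March 5, 2009 is March 5, 2013.
The pending related arbitration from October 2, 2010 to December 30, 2010 tolled the period for 89 days, extending the deadline to June 2, 2013.
The period was tolled for 243 days by the emergency suspension of filing deadlines (October 26, 2012 to June 26, 2013), pushing the deadline to January 31, 2014.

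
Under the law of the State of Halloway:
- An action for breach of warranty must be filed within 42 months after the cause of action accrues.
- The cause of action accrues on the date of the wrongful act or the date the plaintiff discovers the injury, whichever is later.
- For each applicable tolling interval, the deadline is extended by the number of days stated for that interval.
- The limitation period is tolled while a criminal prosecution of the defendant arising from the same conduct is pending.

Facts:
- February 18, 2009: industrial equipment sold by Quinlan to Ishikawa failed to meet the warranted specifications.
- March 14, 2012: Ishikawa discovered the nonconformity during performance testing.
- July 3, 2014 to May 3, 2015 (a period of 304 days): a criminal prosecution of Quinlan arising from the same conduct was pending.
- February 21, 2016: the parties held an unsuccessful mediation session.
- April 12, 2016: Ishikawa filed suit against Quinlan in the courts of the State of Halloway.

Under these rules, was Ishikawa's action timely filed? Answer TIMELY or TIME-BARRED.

TIMELY

Taking the later of the act (February 18, 2009) and discovery (March 14, 2012), the claim accrued on March 14, 2012.
Adding the 42 months base period to March 14, 2012 gives a deadline of September 14, 2015, before any tolling.
The period was tolled for 304 days by the pending criminal prosecution (July 3, 2014 to May 3, 2015), pushing the deadline to July 14, 2016.
Nothing else in the chronology tolls or restarts the period.
Filing on April 12, 2016 beat the July 14, 2016 deadline — the action is timely.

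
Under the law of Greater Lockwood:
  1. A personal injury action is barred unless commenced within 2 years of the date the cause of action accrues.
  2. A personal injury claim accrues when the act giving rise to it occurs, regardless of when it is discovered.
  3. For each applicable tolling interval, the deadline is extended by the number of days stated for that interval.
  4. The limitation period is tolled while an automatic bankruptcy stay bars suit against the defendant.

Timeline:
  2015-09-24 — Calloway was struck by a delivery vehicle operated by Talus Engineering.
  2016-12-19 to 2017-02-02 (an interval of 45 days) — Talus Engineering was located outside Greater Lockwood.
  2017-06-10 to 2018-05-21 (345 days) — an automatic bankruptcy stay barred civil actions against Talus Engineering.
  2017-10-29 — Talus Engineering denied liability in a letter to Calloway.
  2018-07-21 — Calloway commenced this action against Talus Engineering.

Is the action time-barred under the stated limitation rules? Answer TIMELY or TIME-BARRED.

TIMELY

The claim accrued on 2015-09-24, when the wrongful act occurred.
The untolled deadline — 2 years after 2015-09-24 — is 2017-09-24.
The period was tolled for 345 days by the automatic bankruptcy stay (2017-06-10 to 2018-05-21), pushing the deadline to 2018-09-04.
No stated provision tolls the period for the defendant's absence, so the interval from 2016-12-19 to 2017-02-02 has no effect on the deadline.
Nothing else in the chronology tolls or restarts the period.
The 2018-07-21 filing precedes the 2018-09-04 deadline; the claim is timely.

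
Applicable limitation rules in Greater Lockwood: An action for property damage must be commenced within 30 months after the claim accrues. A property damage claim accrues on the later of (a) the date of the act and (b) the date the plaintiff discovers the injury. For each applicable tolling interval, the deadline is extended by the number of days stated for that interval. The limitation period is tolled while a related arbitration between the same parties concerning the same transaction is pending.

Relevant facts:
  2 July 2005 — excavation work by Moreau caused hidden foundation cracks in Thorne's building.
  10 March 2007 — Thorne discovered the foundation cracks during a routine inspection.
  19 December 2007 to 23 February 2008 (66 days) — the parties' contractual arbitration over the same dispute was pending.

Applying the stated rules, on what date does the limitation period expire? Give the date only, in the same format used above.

15 November 2009

Taking the later of the act (2 July 2005) and discovery (10 March 2007), the claim accrued on 10 March 2007.
Adding the 30 months base period to 10 March 2007 gives a deadline of 10 September 2009, before any tolling.
The pending related arbitration from 19 December 2007 to 23 February 2008 tolled the period for 66 days, extending the deadline to 15 November 2009.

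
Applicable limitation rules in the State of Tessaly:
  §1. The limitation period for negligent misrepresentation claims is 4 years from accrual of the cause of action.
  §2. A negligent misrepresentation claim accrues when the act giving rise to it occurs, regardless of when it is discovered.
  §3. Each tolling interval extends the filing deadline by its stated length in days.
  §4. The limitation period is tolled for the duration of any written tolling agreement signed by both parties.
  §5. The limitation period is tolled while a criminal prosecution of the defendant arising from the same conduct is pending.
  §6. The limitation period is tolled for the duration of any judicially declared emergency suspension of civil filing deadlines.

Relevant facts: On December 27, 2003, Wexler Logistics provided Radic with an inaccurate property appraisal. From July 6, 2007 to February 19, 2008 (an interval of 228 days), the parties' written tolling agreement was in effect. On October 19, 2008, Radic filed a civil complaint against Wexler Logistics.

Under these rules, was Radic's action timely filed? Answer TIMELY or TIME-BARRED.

The cause of action accrued on December 27, 2003, the date of the act.
The untolled deadline — 4 years after December 27, 2003 — is December 27, 2007.
Because the written tolling agreement ran from July 6, 2007 to February 19, 2008, the deadline is extended by 228 days to August 11, 2008.
Radic filed on October 19, 2008, after the August 11, 2008 deadline, so the action is time-barred.

TIME-BARRED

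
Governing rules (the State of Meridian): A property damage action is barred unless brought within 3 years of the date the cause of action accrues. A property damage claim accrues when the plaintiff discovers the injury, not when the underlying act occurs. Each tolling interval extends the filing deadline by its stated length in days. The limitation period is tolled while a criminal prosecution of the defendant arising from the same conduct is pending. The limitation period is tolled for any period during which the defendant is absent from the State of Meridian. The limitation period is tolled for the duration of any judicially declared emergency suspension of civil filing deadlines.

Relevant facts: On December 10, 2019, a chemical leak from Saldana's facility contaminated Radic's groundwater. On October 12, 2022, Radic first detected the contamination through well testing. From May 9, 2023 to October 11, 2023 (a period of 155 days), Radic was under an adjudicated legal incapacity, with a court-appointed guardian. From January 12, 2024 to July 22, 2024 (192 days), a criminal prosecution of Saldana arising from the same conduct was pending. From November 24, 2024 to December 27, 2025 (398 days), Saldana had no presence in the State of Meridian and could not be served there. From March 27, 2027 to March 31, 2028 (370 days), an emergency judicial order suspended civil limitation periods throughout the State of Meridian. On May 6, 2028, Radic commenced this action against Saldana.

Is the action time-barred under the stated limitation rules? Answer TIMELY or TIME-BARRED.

The claim did not accrue until Radic discovered the injury on October 12, 2022; the December 10, 2019 act date does not start the clock under the stated rule.
3 years from October 12, 2022 is October 12, 2025.
The pending criminal prosecution from January 12, 2024 to July 22, 2024 tolled the period for 192 days, extending the deadline to April 22, 2026.
The period was tolled for 398 days by the defendant's absence from the jurisdiction (November 24, 2024 to December 27, 2025), pushing the deadline to May 25, 2027.
The period was tolled for 370 days by the emergency suspension of filing deadlines (March 27, 2027 to March 31, 2028), pushing the deadline to May 29, 2028.
No stated provision tolls the period for the plaintiff's incapacity, so the interval from May 9, 2023 to October 11, 2023 has no effect on the deadline.
Filing on May 6, 2028 beat the May 29, 2028 deadline — the action is timely.

TIMELY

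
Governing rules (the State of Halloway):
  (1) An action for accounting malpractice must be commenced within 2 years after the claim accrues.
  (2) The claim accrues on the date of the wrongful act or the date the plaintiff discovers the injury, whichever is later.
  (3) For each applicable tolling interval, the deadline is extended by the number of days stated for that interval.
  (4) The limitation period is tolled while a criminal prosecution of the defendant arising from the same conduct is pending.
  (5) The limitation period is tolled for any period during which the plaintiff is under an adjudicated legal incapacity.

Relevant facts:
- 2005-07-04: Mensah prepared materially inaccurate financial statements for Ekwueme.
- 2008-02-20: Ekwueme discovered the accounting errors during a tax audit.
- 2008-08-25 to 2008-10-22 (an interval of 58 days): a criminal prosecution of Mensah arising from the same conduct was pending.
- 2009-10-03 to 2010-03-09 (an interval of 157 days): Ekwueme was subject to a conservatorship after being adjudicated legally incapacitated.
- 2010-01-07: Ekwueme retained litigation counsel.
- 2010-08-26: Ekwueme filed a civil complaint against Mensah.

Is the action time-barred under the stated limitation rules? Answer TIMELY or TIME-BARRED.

The claim accrued on 2008-02-20 — the later of the 2005-07-04 act and the 2008-02-20 discovery.
The untolled deadline — 2 years after 2008-02-20 — is 2010-02-20.
Because the pending criminal prosecution ran from 2008-08-25 to 2008-10-22, the deadline is extended by 58 days to 2010-04-19.
The plaintiff's legal incapacity from 2009-10-03 to 2010-03-09 tolled the period for 157 days, extending the deadline to 2010-09-23.
None of the other events listed affects the running of the period under the stated rules.
Ekwueme filed on 2010-08-26, before the 2010-09-23 deadline, so the action is timely.

TIMELY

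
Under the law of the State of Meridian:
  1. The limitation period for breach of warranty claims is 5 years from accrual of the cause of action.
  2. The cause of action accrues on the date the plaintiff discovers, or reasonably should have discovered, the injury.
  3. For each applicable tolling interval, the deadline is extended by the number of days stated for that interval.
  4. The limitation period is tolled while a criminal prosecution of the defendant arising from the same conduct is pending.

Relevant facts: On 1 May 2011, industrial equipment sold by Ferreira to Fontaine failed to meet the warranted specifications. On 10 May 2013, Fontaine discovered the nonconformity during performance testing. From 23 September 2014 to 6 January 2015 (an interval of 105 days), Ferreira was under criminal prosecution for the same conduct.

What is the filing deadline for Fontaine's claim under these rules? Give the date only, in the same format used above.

The claim did not accrue until Fontaine discovered the injury on 10 May 2013; the 1 May 2011 act date does not start the clock under the stated rule.
Adding the 5 years base period to 10 May 2013 gives a deadline of 10 May 2018, before any tolling.
Because the pending criminal prosecution ran from 23 September 2014 to 6 January 2015, the deadline is extended by 105 days to 23 August 2018.

23 August 2018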